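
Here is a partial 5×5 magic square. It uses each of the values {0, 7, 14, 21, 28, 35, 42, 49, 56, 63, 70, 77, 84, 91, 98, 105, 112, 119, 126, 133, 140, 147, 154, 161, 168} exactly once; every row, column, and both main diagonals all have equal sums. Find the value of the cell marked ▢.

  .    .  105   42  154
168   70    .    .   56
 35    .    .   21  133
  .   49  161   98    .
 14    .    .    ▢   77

140

The 25 entries sum to 2100, so each line sums to 2100/5 = 420.
Column 5 must total 420; the given cells sum to 420, so (4,5) = 0.
From row 4, 420 − (49 + 161 + 98 + 0) gives (4,1) = 112.
Column 1 must total 420; the given cells sum to 329, so (1,1) = 91.
From main diagonal, 420 − (91 + 70 + 98 + 77) gives (3,3) = 84.
Anti-diagonal: 154 + 84 + 49 + 14 + ? = 420, so (2,4) = 119.
The remaining cell in row 1 is (1,2) = 420 − 392 = 28.
Row 2 needs 420; the known cells sum to 413, so (2,3) = 7.
The remaining cell in row 3 is (3,2) = 420 − 273 = 147.
From column 2, 420 − (28 + 70 + 147 + 49) gives (5,2) = 126.
Column 3: 105 + 7 + 84 + 161 + ? = 420, so (5,3) = 63.
From column 4, 420 − (42 + 119 + 21 + 98) gives (5,4) = 140.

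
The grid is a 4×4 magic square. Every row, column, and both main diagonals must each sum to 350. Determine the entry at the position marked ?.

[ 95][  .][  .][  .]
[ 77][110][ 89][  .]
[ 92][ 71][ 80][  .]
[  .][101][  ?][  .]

98

The remaining cell in row 2 is (2,4) = 350 − 276 = 74.
Using row 3: 92 + 71 + 80 + ? → (3,4) = 350 − 243 = 107.
Column 1 needs 350; the known cells sum to 264, so (4,1) = 86.
The remaining cell in column 2 is (1,2) = 350 − 282 = 68.
From main diagonal, 350 − (95 + 110 + 80) gives (4,4) = 65.
Using anti-diagonal: 89 + 71 + 86 + ? → (1,4) = 350 − 246 = 104.
Row 1: 95 + 68 + 104 + ? = 350, so (1,3) = 83.
From row 4, 350 − (86 + 101 + 65) gives (4,3) = 98.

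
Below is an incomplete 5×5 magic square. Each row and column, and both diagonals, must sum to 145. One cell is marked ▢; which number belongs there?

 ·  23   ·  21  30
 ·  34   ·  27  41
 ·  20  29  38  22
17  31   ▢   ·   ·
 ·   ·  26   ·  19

40

From row 3, 145 − (20 + 29 + 38 + 22) gives (3,1) = 36.
From column 2, 145 − (23 + 34 + 20 + 31) gives (5,2) = 37.
Column 5: 30 + 41 + 22 + 19 + ? = 145, so (4,5) = 33.
The remaining cell in anti-diagonal is (5,1) = 145 − 117 = 28.
Using row 5: 28 + 37 + 26 + 19 + ? → (5,4) = 145 − 110 = 35.
Column 4 needs 145; the known cells sum to 121, so (4,4) = 24.
From main diagonal, 145 − (34 + 29 + 24 + 19) gives (1,1) = 39.
The remaining cell in row 1 is (1,3) = 145 − 113 = 32.
The remaining cell in row 4 is (4,3) = 145 − 105 = 40.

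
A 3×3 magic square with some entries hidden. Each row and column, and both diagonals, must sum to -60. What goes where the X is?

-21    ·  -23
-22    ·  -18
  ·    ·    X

-19

From row 1, -60 − (-21 + (-23)) gives (1,2) = -16.
Row 2: -22 + (-18) + ? = -60, so (2,2) = -20.
The remaining cell in column 1 is (3,1) = -60 − (-43) = -17.
From column 2, -60 − (-16 + (-20)) gives (3,2) = -24.
Column 3 needs -60; the known cells sum to -41, so (3,3) = -19.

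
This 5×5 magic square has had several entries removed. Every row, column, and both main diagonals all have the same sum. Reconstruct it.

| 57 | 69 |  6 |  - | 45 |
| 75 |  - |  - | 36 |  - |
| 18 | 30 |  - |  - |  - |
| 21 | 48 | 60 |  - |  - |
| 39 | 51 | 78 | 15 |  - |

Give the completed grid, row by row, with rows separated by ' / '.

Column 1 is already complete: 57 + 75 + 18 + 21 + 39 = 210, so that is the magic constant.
From row 1, 210 − (57 + 69 + 6 + 45) gives (1,4) = 33.
Row 5: 39 + 51 + 78 + 15 + ? = 210, so (5,5) = 27.
Using column 2: 69 + 30 + 48 + 51 + ? → (2,2) = 210 − 198 = 12.
Using anti-diagonal: 45 + 36 + 48 + 39 + ? → (3,3) = 210 − 168 = 42.
Using column 3: 6 + 42 + 60 + 78 + ? → (2,3) = 210 − 186 = 24.
Main diagonal: 57 + 12 + 42 + 27 + ? = 210, so (4,4) = 72.
Row 2 needs 210; the known cells sum to 147, so (2,5) = 63.
Row 4: 21 + 48 + 60 + 72 + ? = 210, so (4,5) = 9.
The remaining cell in column 4 is (3,4) = 210 − 156 = 54.
From column 5, 210 − (45 + 63 + 9 + 27) gives (3,5) = 66.

57 69 6 33 45 / 75 12 24 36 63 / 18 30 42 54 66 / 21 48 60 72 9 / 39 51 78 15 27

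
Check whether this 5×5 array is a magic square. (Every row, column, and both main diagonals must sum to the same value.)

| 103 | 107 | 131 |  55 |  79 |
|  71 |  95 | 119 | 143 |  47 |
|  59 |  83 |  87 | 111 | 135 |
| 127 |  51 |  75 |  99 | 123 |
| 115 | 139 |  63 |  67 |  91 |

Yes

Row 1: 103 + 107 + 131 + 55 + 79 = 475.
Row 2: 71 + 95 + 119 + 143 + 47 = 475.
Row 3: 59 + 83 + 87 + 111 + 135 = 475.
Row 4: 127 + 51 + 75 + 99 + 123 = 475.
Row 5: 115 + 139 + 63 + 67 + 91 = 475.
Column 1: 103 + 71 + 59 + 127 + 115 = 475.
Column 2: 107 + 95 + 83 + 51 + 139 = 475.
Column 3: 131 + 119 + 87 + 75 + 63 = 475.
Column 4: 55 + 143 + 111 + 99 + 67 = 475.
Column 5: 79 + 47 + 135 + 123 + 91 = 475.
Main diagonal: 103 + 95 + 87 + 99 + 91 = 475.
Anti-diagonal: 79 + 143 + 87 + 51 + 115 = 475.
All lines sum to 475.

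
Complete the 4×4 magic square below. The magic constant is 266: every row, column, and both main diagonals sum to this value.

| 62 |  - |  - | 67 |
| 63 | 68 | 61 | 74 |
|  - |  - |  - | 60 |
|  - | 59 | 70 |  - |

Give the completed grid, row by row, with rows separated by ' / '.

62 73 64 67 / 63 68 61 74 / 69 66 71 60 / 72 59 70 65

Column 4 must total 266; the given cells sum to 201, so (4,4) = 65.
The remaining cell in main diagonal is (3,3) = 266 − 195 = 71.
Row 4 needs 266; the known cells sum to 194, so (4,1) = 72.
From column 1, 266 − (62 + 63 + 72) gives (3,1) = 69.
Using column 3: 61 + 71 + 70 + ? → (1,3) = 266 − 202 = 64.
The remaining cell in anti-diagonal is (3,2) = 266 − 200 = 66.
Row 1 needs 266; the known cells sum to 193, so (1,2) = 73.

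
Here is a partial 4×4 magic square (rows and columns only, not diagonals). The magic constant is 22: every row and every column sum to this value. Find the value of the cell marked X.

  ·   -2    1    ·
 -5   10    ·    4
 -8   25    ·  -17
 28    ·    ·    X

19

The remaining cell in row 2 is (2,3) = 22 − 9 = 13.
Row 3 needs 22; the known cells sum to 0, so (3,3) = 22.
Column 1 must total 22; the given cells sum to 15, so (1,1) = 7.
From column 2, 22 − (-2 + 10 + 25) gives (4,2) = -11.
Column 3 needs 22; the known cells sum to 36, so (4,3) = -14.
The remaining cell in row 1 is (1,4) = 22 − 6 = 16.
Row 4 needs 22; the known cells sum to 3, so (4,4) = 19.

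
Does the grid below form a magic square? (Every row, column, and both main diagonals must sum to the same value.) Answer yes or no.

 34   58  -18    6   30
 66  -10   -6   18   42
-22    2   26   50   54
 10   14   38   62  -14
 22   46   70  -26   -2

Row 1: 34 + 58 + (-18) + 6 + 30 = 110.
Row 2: 66 + (-10) + (-6) + 18 + 42 = 110.
Row 3: -22 + 2 + 26 + 50 + 54 = 110.
Row 4: 10 + 14 + 38 + 62 + (-14) = 110.
Row 5: 22 + 46 + 70 + (-26) + (-2) = 110.
Column 1: 34 + 66 + (-22) + 10 + 22 = 110.
Column 2: 58 + (-10) + 2 + 14 + 46 = 110.
Column 3: -18 + (-6) + 26 + 38 + 70 = 110.
Column 4: 6 + 18 + 50 + 62 + (-26) = 110.
Column 5: 30 + 42 + 54 + (-14) + (-2) = 110.
Main diagonal: 34 + (-10) + 26 + 62 + (-2) = 110.
Anti-diagonal: 30 + 18 + 26 + 14 + 22 = 110.
All lines sum to 110.

Yes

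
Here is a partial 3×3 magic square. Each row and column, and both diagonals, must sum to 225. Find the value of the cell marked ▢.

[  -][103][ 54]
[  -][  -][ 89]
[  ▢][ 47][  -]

Row 1: 103 + 54 + ? = 225, so (1,1) = 68.
Column 2: 103 + 47 + ? = 225, so (2,2) = 75.
Column 3: 54 + 89 + ? = 225, so (3,3) = 82.
The remaining cell in anti-diagonal is (3,1) = 225 − 129 = 96.

96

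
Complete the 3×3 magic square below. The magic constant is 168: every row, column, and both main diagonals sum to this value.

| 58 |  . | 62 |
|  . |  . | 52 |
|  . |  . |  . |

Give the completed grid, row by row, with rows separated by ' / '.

Row 1 must total 168; the given cells sum to 120, so (1,2) = 48.
Column 3: 62 + 52 + ? = 168, so (3,3) = 54.
Main diagonal must total 168; the given cells sum to 112, so (2,2) = 56.
Anti-diagonal needs 168; the known cells sum to 118, so (3,1) = 50.
From row 2, 168 − (56 + 52) gives (2,1) = 60.
The remaining cell in row 3 is (3,2) = 168 − 104 = 64.

58 48 62 / 60 56 52 / 50 64 54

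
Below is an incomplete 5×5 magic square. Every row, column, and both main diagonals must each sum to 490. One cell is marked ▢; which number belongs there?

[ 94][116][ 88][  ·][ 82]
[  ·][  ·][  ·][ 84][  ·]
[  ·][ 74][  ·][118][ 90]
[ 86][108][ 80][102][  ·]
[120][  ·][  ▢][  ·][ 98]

The remaining cell in row 1 is (1,4) = 490 − 380 = 110.
The remaining cell in row 4 is (4,5) = 490 − 376 = 114.
The remaining cell in column 4 is (5,4) = 490 − 414 = 76.
Column 5 must total 490; the given cells sum to 384, so (2,5) = 106.
Anti-diagonal must total 490; the given cells sum to 394, so (3,3) = 96.
The remaining cell in row 3 is (3,1) = 490 − 378 = 112.
The remaining cell in column 1 is (2,1) = 490 − 412 = 78.
Main diagonal needs 490; the known cells sum to 390, so (2,2) = 100.
The remaining cell in row 2 is (2,3) = 490 − 368 = 122.
Column 2 needs 490; the known cells sum to 398, so (5,2) = 92.
Using column 3: 88 + 122 + 96 + 80 + ? → (5,3) = 490 − 386 = 104.

104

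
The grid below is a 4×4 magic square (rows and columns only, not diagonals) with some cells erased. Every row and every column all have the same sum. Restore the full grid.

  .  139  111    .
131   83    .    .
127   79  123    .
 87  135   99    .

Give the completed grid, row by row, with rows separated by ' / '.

Column 2 is already complete: 139 + 83 + 79 + 135 = 436, so that is the magic constant.
Using row 3: 127 + 79 + 123 + ? → (3,4) = 436 − 329 = 107.
Row 4 needs 436; the known cells sum to 321, so (4,4) = 115.
Column 1: 131 + 127 + 87 + ? = 436, so (1,1) = 91.
Column 3 needs 436; the known cells sum to 333, so (2,3) = 103.
The remaining cell in row 1 is (1,4) = 436 − 341 = 95.
Using row 2: 131 + 83 + 103 + ? → (2,4) = 436 − 317 = 119.

91 139 111 95 / 131 83 103 119 / 127 79 123 107 / 87 135 99 115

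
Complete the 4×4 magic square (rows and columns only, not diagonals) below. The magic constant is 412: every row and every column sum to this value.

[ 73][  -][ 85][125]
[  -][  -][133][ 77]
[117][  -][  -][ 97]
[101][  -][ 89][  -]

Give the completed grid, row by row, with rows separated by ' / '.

73 129 85 125 / 121 81 133 77 / 117 93 105 97 / 101 109 89 113

Using row 1: 73 + 85 + 125 + ? → (1,2) = 412 − 283 = 129.
Column 1 needs 412; the known cells sum to 291, so (2,1) = 121.
Using column 3: 85 + 133 + 89 + ? → (3,3) = 412 − 307 = 105.
Column 4 must total 412; the given cells sum to 299, so (4,4) = 113.
Row 2 must total 412; the given cells sum to 331, so (2,2) = 81.
The remaining cell in row 3 is (3,2) = 412 − 319 = 93.
Row 4: 101 + 89 + 113 + ? = 412, so (4,2) = 109.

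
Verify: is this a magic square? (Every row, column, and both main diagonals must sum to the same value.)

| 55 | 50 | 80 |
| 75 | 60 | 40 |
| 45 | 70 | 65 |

No — anti-diagonal sums to 185 but row 2 sums to 175.

Row 1: 55 + 50 + 80 = 185.
Row 2: 75 + 60 + 40 = 175.
Row 3: 45 + 70 + 65 = 180.
Column 1: 55 + 75 + 45 = 175.
Column 2: 50 + 60 + 70 = 180.
Column 3: 80 + 40 + 65 = 185.
Main diagonal: 55 + 60 + 65 = 180.
Anti-diagonal: 80 + 60 + 45 = 185.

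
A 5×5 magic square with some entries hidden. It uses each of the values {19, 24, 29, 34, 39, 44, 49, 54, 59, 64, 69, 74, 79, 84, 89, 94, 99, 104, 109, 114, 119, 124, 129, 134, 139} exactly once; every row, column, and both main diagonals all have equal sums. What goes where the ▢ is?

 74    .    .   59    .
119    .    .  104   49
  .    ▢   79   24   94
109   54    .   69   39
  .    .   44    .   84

The 25 entries sum to 1975, so each line sums to 1975/5 = 395.
From row 4, 395 − (109 + 54 + 69 + 39) gives (4,3) = 124.
From column 4, 395 − (59 + 104 + 24 + 69) gives (5,4) = 139.
From column 5, 395 − (49 + 94 + 39 + 84) gives (1,5) = 129.
Using main diagonal: 74 + 79 + 69 + 84 + ? → (2,2) = 395 − 306 = 89.
From anti-diagonal, 395 − (129 + 104 + 79 + 54) gives (5,1) = 29.
Row 2 must total 395; the given cells sum to 361, so (2,3) = 34.
The remaining cell in row 5 is (5,2) = 395 − 296 = 99.
Column 1 needs 395; the known cells sum to 331, so (3,1) = 64.
Column 3 must total 395; the given cells sum to 281, so (1,3) = 114.
The remaining cell in row 1 is (1,2) = 395 − 376 = 19.
Row 3 needs 395; the known cells sum to 261, so (3,2) = 134.

134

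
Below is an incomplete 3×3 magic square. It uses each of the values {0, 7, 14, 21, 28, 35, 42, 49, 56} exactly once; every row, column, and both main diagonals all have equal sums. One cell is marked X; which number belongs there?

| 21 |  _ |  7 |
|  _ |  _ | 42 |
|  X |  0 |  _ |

The 9 entries sum to 252, so each line sums to 252/3 = 84.
Using row 1: 21 + 7 + ? → (1,2) = 84 − 28 = 56.
From column 2, 84 − (56 + 0) gives (2,2) = 28.
The remaining cell in column 3 is (3,3) = 84 − 49 = 35.
Anti-diagonal: 7 + 28 + ? = 84, so (3,1) = 49.

49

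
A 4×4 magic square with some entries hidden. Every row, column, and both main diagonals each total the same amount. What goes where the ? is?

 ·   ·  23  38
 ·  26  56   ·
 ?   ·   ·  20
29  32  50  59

62

Row 4 is complete and sums to 170; that is the magic constant.
Column 3 must total 170; the given cells sum to 129, so (3,3) = 41.
The remaining cell in column 4 is (2,4) = 170 − 117 = 53.
Using main diagonal: 26 + 41 + 59 + ? → (1,1) = 170 − 126 = 44.
Anti-diagonal must total 170; the given cells sum to 123, so (3,2) = 47.
Row 1 must total 170; the given cells sum to 105, so (1,2) = 65.
Row 2 needs 170; the known cells sum to 135, so (2,1) = 35.
Row 3 needs 170; the known cells sum to 108, so (3,1) = 62.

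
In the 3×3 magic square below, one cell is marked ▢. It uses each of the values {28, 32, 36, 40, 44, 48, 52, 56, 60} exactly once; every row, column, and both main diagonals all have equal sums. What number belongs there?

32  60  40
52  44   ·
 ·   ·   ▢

The 9 entries sum to 396, so each line sums to 396/3 = 132.
From row 2, 132 − (52 + 44) gives (2,3) = 36.
Column 1: 32 + 52 + ? = 132, so (3,1) = 48.
Using column 2: 60 + 44 + ? → (3,2) = 132 − 104 = 28.
From column 3, 132 − (40 + 36) gives (3,3) = 56.

56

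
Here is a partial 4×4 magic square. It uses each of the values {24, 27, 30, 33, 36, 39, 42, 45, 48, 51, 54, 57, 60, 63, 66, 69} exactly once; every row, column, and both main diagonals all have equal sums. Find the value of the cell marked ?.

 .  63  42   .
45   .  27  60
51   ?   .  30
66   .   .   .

The 16 entries sum to 744, so each line sums to 744/4 = 186.
From row 2, 186 − (45 + 27 + 60) gives (2,2) = 54.
The remaining cell in column 1 is (1,1) = 186 − 162 = 24.
Row 1: 24 + 63 + 42 + ? = 186, so (1,4) = 57.
Column 4 must total 186; the given cells sum to 147, so (4,4) = 39.
From main diagonal, 186 − (24 + 54 + 39) gives (3,3) = 69.
Using anti-diagonal: 57 + 27 + 66 + ? → (3,2) = 186 − 150 = 36.

36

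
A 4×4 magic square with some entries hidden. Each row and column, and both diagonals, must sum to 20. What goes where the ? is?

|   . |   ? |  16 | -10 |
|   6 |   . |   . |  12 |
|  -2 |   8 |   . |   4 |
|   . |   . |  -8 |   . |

18

Row 3: -2 + 8 + 4 + ? = 20, so (3,3) = 10.
From column 3, 20 − (16 + 10 + (-8)) gives (2,3) = 2.
The remaining cell in column 4 is (4,4) = 20 − 6 = 14.
Anti-diagonal: -10 + 2 + 8 + ? = 20, so (4,1) = 20.
From row 2, 20 − (6 + 2 + 12) gives (2,2) = 0.
Row 4 must total 20; the given cells sum to 26, so (4,2) = -6.
The remaining cell in column 1 is (1,1) = 20 − 24 = -4.
Column 2: 0 + 8 + (-6) + ? = 20, so (1,2) = 18.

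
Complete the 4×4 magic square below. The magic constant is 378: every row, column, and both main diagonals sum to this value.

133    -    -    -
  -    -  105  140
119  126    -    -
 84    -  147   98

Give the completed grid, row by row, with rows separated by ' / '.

Row 4: 84 + 147 + 98 + ? = 378, so (4,2) = 49.
Using column 1: 133 + 119 + 84 + ? → (2,1) = 378 − 336 = 42.
Anti-diagonal must total 378; the given cells sum to 315, so (1,4) = 63.
From row 2, 378 − (42 + 105 + 140) gives (2,2) = 91.
Using column 2: 91 + 126 + 49 + ? → (1,2) = 378 − 266 = 112.
Column 4: 63 + 140 + 98 + ? = 378, so (3,4) = 77.
Using main diagonal: 133 + 91 + 98 + ? → (3,3) = 378 − 322 = 56.
Row 1: 133 + 112 + 63 + ? = 378, so (1,3) = 70.

133 112 70 63 / 42 91 105 140 / 119 126 56 77 / 84 49 147 98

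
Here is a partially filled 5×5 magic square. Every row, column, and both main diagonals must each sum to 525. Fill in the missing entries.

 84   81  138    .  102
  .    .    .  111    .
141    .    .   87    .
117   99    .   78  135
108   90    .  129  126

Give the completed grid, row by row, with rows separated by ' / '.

84 81 138 120 102 / 75 132 114 111 93 / 141 123 105 87 69 / 117 99 96 78 135 / 108 90 72 129 126

Using row 1: 84 + 81 + 138 + 102 + ? → (1,4) = 525 − 405 = 120.
Row 4: 117 + 99 + 78 + 135 + ? = 525, so (4,3) = 96.
From row 5, 525 − (108 + 90 + 129 + 126) gives (5,3) = 72.
Column 1: 84 + 141 + 117 + 108 + ? = 525, so (2,1) = 75.
Using anti-diagonal: 102 + 111 + 99 + 108 + ? → (3,3) = 525 − 420 = 105.
Column 3 must total 525; the given cells sum to 411, so (2,3) = 114.
From main diagonal, 525 − (84 + 105 + 78 + 126) gives (2,2) = 132.
Row 2: 75 + 132 + 114 + 111 + ? = 525, so (2,5) = 93.
The remaining cell in column 2 is (3,2) = 525 − 402 = 123.
Using column 5: 102 + 93 + 135 + 126 + ? → (3,5) = 525 − 456 = 69.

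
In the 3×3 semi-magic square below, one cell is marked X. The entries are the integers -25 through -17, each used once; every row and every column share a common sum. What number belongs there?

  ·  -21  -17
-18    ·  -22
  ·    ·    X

-24

The entries are -25 through -17, which sum to -189, so each line sums to -189/3 = -63.
From row 1, -63 − (-21 + (-17)) gives (1,1) = -25.
From row 2, -63 − (-18 + (-22)) gives (2,2) = -23.
Column 1 must total -63; the given cells sum to -43, so (3,1) = -20.
Column 2 must total -63; the given cells sum to -44, so (3,2) = -19.
The remaining cell in column 3 is (3,3) = -63 − (-39) = -24.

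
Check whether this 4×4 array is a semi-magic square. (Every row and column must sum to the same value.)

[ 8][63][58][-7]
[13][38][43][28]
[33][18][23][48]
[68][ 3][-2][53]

Row 1: 8 + 63 + 58 + (-7) = 122.
Row 2: 13 + 38 + 43 + 28 = 122.
Row 3: 33 + 18 + 23 + 48 = 122.
Row 4: 68 + 3 + (-2) + 53 = 122.
Column 1: 8 + 13 + 33 + 68 = 122.
Column 2: 63 + 38 + 18 + 3 = 122.
Column 3: 58 + 43 + 23 + (-2) = 122.
Column 4: -7 + 28 + 48 + 53 = 122.
All lines sum to 122.

Yes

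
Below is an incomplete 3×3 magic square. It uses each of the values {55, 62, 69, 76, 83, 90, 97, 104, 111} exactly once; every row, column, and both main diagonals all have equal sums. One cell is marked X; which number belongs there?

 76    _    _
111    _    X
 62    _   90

55

The 9 entries sum to 747, so each line sums to 747/3 = 249.
Row 3: 62 + 90 + ? = 249, so (3,2) = 97.
Using main diagonal: 76 + 90 + ? → (2,2) = 249 − 166 = 83.
Anti-diagonal needs 249; the known cells sum to 145, so (1,3) = 104.
From row 1, 249 − (76 + 104) gives (1,2) = 69.
Using row 2: 111 + 83 + ? → (2,3) = 249 − 194 = 55.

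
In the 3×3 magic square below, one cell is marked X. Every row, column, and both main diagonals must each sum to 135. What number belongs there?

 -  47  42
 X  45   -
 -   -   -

41

From row 1, 135 − (47 + 42) gives (1,1) = 46.
Column 2 must total 135; the given cells sum to 92, so (3,2) = 43.
Main diagonal must total 135; the given cells sum to 91, so (3,3) = 44.
Anti-diagonal needs 135; the known cells sum to 87, so (3,1) = 48.
Column 1 must total 135; the given cells sum to 94, so (2,1) = 41.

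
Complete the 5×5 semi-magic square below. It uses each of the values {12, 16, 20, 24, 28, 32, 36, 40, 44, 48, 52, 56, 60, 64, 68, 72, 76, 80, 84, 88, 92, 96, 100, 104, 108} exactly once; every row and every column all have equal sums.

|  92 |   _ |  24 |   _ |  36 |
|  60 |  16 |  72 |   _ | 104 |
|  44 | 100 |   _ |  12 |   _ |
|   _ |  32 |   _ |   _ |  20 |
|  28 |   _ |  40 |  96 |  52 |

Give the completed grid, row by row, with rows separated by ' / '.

The 25 entries sum to 1500, so each line sums to 1500/5 = 300.
Row 2: 60 + 16 + 72 + 104 + ? = 300, so (2,4) = 48.
Row 5 must total 300; the given cells sum to 216, so (5,2) = 84.
The remaining cell in column 1 is (4,1) = 300 − 224 = 76.
Column 2 needs 300; the known cells sum to 232, so (1,2) = 68.
From column 5, 300 − (36 + 104 + 20 + 52) gives (3,5) = 88.
Using row 1: 92 + 68 + 24 + 36 + ? → (1,4) = 300 − 220 = 80.
Row 3 needs 300; the known cells sum to 244, so (3,3) = 56.
From column 3, 300 − (24 + 72 + 56 + 40) gives (4,3) = 108.
Using column 4: 80 + 48 + 12 + 96 + ? → (4,4) = 300 − 236 = 64.

92 68 24 80 36 / 60 16 72 48 104 / 44 100 56 12 88 / 76 32 108 64 20 / 28 84 40 96 52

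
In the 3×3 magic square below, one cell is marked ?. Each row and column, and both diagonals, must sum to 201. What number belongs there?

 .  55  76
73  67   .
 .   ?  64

Row 1 must total 201; the given cells sum to 131, so (1,1) = 70.
From row 2, 201 − (73 + 67) gives (2,3) = 61.
Column 1 must total 201; the given cells sum to 143, so (3,1) = 58.
The remaining cell in column 2 is (3,2) = 201 − 122 = 79.

79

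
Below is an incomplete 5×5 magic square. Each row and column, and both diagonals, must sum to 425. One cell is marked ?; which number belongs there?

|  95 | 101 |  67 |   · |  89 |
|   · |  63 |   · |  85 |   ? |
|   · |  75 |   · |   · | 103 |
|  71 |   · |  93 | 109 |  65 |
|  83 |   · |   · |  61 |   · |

91

From row 1, 425 − (95 + 101 + 67 + 89) gives (1,4) = 73.
The remaining cell in row 4 is (4,2) = 425 − 338 = 87.
Column 2 needs 425; the known cells sum to 326, so (5,2) = 99.
The remaining cell in column 4 is (3,4) = 425 − 328 = 97.
From anti-diagonal, 425 − (89 + 85 + 87 + 83) gives (3,3) = 81.
Row 3 must total 425; the given cells sum to 356, so (3,1) = 69.
From column 1, 425 − (95 + 69 + 71 + 83) gives (2,1) = 107.
From main diagonal, 425 − (95 + 63 + 81 + 109) gives (5,5) = 77.
The remaining cell in row 5 is (5,3) = 425 − 320 = 105.
Column 3 needs 425; the known cells sum to 346, so (2,3) = 79.
The remaining cell in column 5 is (2,5) = 425 − 334 = 91.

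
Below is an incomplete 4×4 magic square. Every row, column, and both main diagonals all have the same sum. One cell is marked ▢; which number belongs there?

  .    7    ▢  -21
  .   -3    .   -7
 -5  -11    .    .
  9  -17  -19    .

Column 2 is complete and sums to -24; that is the magic constant.
Row 4 needs -24; the known cells sum to -27, so (4,4) = 3.
Column 4 must total -24; the given cells sum to -25, so (3,4) = 1.
From anti-diagonal, -24 − (-21 + (-11) + 9) gives (2,3) = -1.
Row 2 must total -24; the given cells sum to -11, so (2,1) = -13.
Row 3 must total -24; the given cells sum to -15, so (3,3) = -9.
Using column 1: -13 + (-5) + 9 + ? → (1,1) = -24 − (-9) = -15.
The remaining cell in column 3 is (1,3) = -24 − (-29) = 5.

5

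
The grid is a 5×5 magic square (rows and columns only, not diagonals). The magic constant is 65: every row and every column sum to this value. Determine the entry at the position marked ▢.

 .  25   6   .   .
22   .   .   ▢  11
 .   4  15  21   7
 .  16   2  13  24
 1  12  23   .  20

5

The remaining cell in row 3 is (3,1) = 65 − 47 = 18.
Row 4 must total 65; the given cells sum to 55, so (4,1) = 10.
Row 5 needs 65; the known cells sum to 56, so (5,4) = 9.
Column 1 must total 65; the given cells sum to 51, so (1,1) = 14.
Column 2 must total 65; the given cells sum to 57, so (2,2) = 8.
Column 3 needs 65; the known cells sum to 46, so (2,3) = 19.
From column 5, 65 − (11 + 7 + 24 + 20) gives (1,5) = 3.
Using row 1: 14 + 25 + 6 + 3 + ? → (1,4) = 65 − 48 = 17.
Row 2: 22 + 8 + 19 + 11 + ? = 65, so (2,4) = 5.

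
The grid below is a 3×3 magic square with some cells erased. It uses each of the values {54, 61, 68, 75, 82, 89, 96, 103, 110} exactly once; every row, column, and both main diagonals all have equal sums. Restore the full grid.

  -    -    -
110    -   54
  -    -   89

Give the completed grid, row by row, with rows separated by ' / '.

75 68 103 / 110 82 54 / 61 96 89

The 9 entries sum to 738, so each line sums to 738/3 = 246.
Row 2: 110 + 54 + ? = 246, so (2,2) = 82.
Using column 3: 54 + 89 + ? → (1,3) = 246 − 143 = 103.
Main diagonal: 82 + 89 + ? = 246, so (1,1) = 75.
Anti-diagonal needs 246; the known cells sum to 185, so (3,1) = 61.
Row 1 must total 246; the given cells sum to 178, so (1,2) = 68.
The remaining cell in row 3 is (3,2) = 246 − 150 = 96.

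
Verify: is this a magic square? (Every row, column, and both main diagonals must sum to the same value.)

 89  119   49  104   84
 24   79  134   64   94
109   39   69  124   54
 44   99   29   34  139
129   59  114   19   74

No — row 1 sums to 445 but row 4 sums to 345.

Row 1: 89 + 119 + 49 + 104 + 84 = 445.
Row 2: 24 + 79 + 134 + 64 + 94 = 395.
Row 3: 109 + 39 + 69 + 124 + 54 = 395.
Row 4: 44 + 99 + 29 + 34 + 139 = 345.
Row 5: 129 + 59 + 114 + 19 + 74 = 395.
Column 1: 89 + 24 + 109 + 44 + 129 = 395.
Column 2: 119 + 79 + 39 + 99 + 59 = 395.
Column 3: 49 + 134 + 69 + 29 + 114 = 395.
Column 4: 104 + 64 + 124 + 34 + 19 = 345.
Column 5: 84 + 94 + 54 + 139 + 74 = 445.
Main diagonal: 89 + 79 + 69 + 34 + 74 = 345.
Anti-diagonal: 84 + 64 + 69 + 99 + 129 = 445.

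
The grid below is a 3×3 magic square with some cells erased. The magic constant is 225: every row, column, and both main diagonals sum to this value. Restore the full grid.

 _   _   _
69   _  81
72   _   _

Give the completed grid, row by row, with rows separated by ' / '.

84 63 78 / 69 75 81 / 72 87 66

Row 2: 69 + 81 + ? = 225, so (2,2) = 75.
Column 1 needs 225; the known cells sum to 141, so (1,1) = 84.
Main diagonal: 84 + 75 + ? = 225, so (3,3) = 66.
Anti-diagonal needs 225; the known cells sum to 147, so (1,3) = 78.
The remaining cell in row 1 is (1,2) = 225 − 162 = 63.
Row 3: 72 + 66 + ? = 225, so (3,2) = 87.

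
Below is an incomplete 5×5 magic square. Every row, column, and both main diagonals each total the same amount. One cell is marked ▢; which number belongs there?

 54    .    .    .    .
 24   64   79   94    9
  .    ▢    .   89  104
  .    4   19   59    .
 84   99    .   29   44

34

Row 2 is complete and sums to 270; that is the magic constant.
Row 5: 84 + 99 + 29 + 44 + ? = 270, so (5,3) = 14.
From column 4, 270 − (94 + 89 + 59 + 29) gives (1,4) = -1.
Main diagonal needs 270; the known cells sum to 221, so (3,3) = 49.
Using anti-diagonal: 94 + 49 + 4 + 84 + ? → (1,5) = 270 − 231 = 39.
The remaining cell in column 3 is (1,3) = 270 − 161 = 109.
Column 5: 39 + 9 + 104 + 44 + ? = 270, so (4,5) = 74.
Row 1: 54 + 109 + (-1) + 39 + ? = 270, so (1,2) = 69.
Row 4 must total 270; the given cells sum to 156, so (4,1) = 114.
The remaining cell in column 1 is (3,1) = 270 − 276 = -6.
From column 2, 270 − (69 + 64 + 4 + 99) gives (3,2) = 34.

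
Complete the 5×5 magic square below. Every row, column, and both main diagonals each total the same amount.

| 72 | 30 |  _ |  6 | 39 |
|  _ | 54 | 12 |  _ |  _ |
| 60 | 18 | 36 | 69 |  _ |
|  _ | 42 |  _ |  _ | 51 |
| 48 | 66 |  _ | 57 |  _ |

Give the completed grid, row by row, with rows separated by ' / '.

72 30 63 6 39 / 21 54 12 45 78 / 60 18 36 69 27 / 9 42 75 33 51 / 48 66 24 57 15

Column 2 is already complete: 30 + 54 + 18 + 42 + 66 = 210, so that is the magic constant.
The remaining cell in row 1 is (1,3) = 210 − 147 = 63.
From row 3, 210 − (60 + 18 + 36 + 69) gives (3,5) = 27.
Anti-diagonal: 39 + 36 + 42 + 48 + ? = 210, so (2,4) = 45.
The remaining cell in column 4 is (4,4) = 210 − 177 = 33.
From main diagonal, 210 − (72 + 54 + 36 + 33) gives (5,5) = 15.
Using row 5: 48 + 66 + 57 + 15 + ? → (5,3) = 210 − 186 = 24.
The remaining cell in column 3 is (4,3) = 210 − 135 = 75.
Column 5 needs 210; the known cells sum to 132, so (2,5) = 78.
From row 2, 210 − (54 + 12 + 45 + 78) gives (2,1) = 21.
Row 4 needs 210; the known cells sum to 201, so (4,1) = 9.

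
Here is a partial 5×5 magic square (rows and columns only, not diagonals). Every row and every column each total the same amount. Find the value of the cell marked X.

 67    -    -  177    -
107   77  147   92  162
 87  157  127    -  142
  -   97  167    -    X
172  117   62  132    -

Row 2 is complete and sums to 585; that is the magic constant.
Row 3 needs 585; the known cells sum to 513, so (3,4) = 72.
The remaining cell in row 5 is (5,5) = 585 − 483 = 102.
From column 1, 585 − (67 + 107 + 87 + 172) gives (4,1) = 152.
Using column 2: 77 + 157 + 97 + 117 + ? → (1,2) = 585 − 448 = 137.
Column 3 must total 585; the given cells sum to 503, so (1,3) = 82.
From column 4, 585 − (177 + 92 + 72 + 132) gives (4,4) = 112.
Row 1 needs 585; the known cells sum to 463, so (1,5) = 122.
The remaining cell in row 4 is (4,5) = 585 − 528 = 57.

57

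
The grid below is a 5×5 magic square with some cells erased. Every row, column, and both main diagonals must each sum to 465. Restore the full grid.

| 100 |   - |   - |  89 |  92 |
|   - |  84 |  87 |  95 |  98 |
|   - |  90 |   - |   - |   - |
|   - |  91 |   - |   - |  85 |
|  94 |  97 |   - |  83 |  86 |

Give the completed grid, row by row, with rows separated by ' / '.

Row 2 needs 465; the known cells sum to 364, so (2,1) = 101.
From row 5, 465 − (94 + 97 + 83 + 86) gives (5,3) = 105.
Using column 2: 84 + 90 + 91 + 97 + ? → (1,2) = 465 − 362 = 103.
Column 5 needs 465; the known cells sum to 361, so (3,5) = 104.
Anti-diagonal must total 465; the given cells sum to 372, so (3,3) = 93.
Row 1: 100 + 103 + 89 + 92 + ? = 465, so (1,3) = 81.
Column 3 must total 465; the given cells sum to 366, so (4,3) = 99.
From main diagonal, 465 − (100 + 84 + 93 + 86) gives (4,4) = 102.
Using row 4: 91 + 99 + 102 + 85 + ? → (4,1) = 465 − 377 = 88.
From column 1, 465 − (100 + 101 + 88 + 94) gives (3,1) = 82.
Column 4 must total 465; the given cells sum to 369, so (3,4) = 96.

100 103 81 89 92 / 101 84 87 95 98 / 82 90 93 96 104 / 88 91 99 102 85 / 94 97 105 83 86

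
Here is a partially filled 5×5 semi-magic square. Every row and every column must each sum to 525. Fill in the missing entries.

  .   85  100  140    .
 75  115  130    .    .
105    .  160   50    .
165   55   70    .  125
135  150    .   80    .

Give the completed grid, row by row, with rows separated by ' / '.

Using row 4: 165 + 55 + 70 + 125 + ? → (4,4) = 525 − 415 = 110.
Column 1: 75 + 105 + 165 + 135 + ? = 525, so (1,1) = 45.
Using column 2: 85 + 115 + 55 + 150 + ? → (3,2) = 525 − 405 = 120.
Column 3 must total 525; the given cells sum to 460, so (5,3) = 65.
Using column 4: 140 + 50 + 110 + 80 + ? → (2,4) = 525 − 380 = 145.
Row 1 needs 525; the known cells sum to 370, so (1,5) = 155.
Row 2 needs 525; the known cells sum to 465, so (2,5) = 60.
The remaining cell in row 3 is (3,5) = 525 − 435 = 90.
The remaining cell in row 5 is (5,5) = 525 − 430 = 95.

45 85 100 140 155 / 75 115 130 145 60 / 105 120 160 50 90 / 165 55 70 110 125 / 135 150 65 80 95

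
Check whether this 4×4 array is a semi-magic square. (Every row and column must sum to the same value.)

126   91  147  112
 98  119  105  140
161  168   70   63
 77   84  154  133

No — row 1 sums to 476 but row 3 sums to 462.

Row 1: 126 + 91 + 147 + 112 = 476.
Row 2: 98 + 119 + 105 + 140 = 462.
Row 3: 161 + 168 + 70 + 63 = 462.
Row 4: 77 + 84 + 154 + 133 = 448.
Column 1: 126 + 98 + 161 + 77 = 462.
Column 2: 91 + 119 + 168 + 84 = 462.
Column 3: 147 + 105 + 70 + 154 = 476.
Column 4: 112 + 140 + 63 + 133 = 448.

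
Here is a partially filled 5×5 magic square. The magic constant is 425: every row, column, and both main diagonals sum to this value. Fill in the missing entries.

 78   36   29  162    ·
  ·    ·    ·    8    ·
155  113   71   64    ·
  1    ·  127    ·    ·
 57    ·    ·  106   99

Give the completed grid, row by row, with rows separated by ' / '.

78 36 29 162 120 / 134 92 50 8 141 / 155 113 71 64 22 / 1 169 127 85 43 / 57 15 148 106 99

Row 1 must total 425; the given cells sum to 305, so (1,5) = 120.
Row 3: 155 + 113 + 71 + 64 + ? = 425, so (3,5) = 22.
The remaining cell in column 1 is (2,1) = 425 − 291 = 134.
Column 4 must total 425; the given cells sum to 340, so (4,4) = 85.
Main diagonal needs 425; the known cells sum to 333, so (2,2) = 92.
Using anti-diagonal: 120 + 8 + 71 + 57 + ? → (4,2) = 425 − 256 = 169.
Using row 4: 1 + 169 + 127 + 85 + ? → (4,5) = 425 − 382 = 43.
Column 2: 36 + 92 + 113 + 169 + ? = 425, so (5,2) = 15.
Column 5 needs 425; the known cells sum to 284, so (2,5) = 141.
Row 2 must total 425; the given cells sum to 375, so (2,3) = 50.
Row 5 needs 425; the known cells sum to 277, so (5,3) = 148.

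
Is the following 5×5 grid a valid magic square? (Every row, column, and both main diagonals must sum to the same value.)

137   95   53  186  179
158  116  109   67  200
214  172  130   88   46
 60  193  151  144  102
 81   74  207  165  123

Yes

Row 1: 137 + 95 + 53 + 186 + 179 = 650.
Row 2: 158 + 116 + 109 + 67 + 200 = 650.
Row 3: 214 + 172 + 130 + 88 + 46 = 650.
Row 4: 60 + 193 + 151 + 144 + 102 = 650.
Row 5: 81 + 74 + 207 + 165 + 123 = 650.
Column 1: 137 + 158 + 214 + 60 + 81 = 650.
Column 2: 95 + 116 + 172 + 193 + 74 = 650.
Column 3: 53 + 109 + 130 + 151 + 207 = 650.
Column 4: 186 + 67 + 88 + 144 + 165 = 650.
Column 5: 179 + 200 + 46 + 102 + 123 = 650.
Main diagonal: 137 + 116 + 130 + 144 + 123 = 650.
Anti-diagonal: 179 + 67 + 130 + 193 + 81 = 650.
All lines sum to 650.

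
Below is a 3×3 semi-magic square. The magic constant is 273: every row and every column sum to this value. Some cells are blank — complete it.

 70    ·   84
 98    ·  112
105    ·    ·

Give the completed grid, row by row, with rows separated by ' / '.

Using row 1: 70 + 84 + ? → (1,2) = 273 − 154 = 119.
Row 2: 98 + 112 + ? = 273, so (2,2) = 63.
Column 2: 119 + 63 + ? = 273, so (3,2) = 91.
The remaining cell in column 3 is (3,3) = 273 − 196 = 77.

70 119 84 / 98 63 112 / 105 91 77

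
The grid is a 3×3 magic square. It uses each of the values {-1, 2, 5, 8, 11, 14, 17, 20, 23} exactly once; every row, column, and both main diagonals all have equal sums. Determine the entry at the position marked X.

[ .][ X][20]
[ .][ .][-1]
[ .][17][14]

5

The 9 entries sum to 99, so each line sums to 99/3 = 33.
From row 3, 33 − (17 + 14) gives (3,1) = 2.
From anti-diagonal, 33 − (20 + 2) gives (2,2) = 11.
Row 2 needs 33; the known cells sum to 10, so (2,1) = 23.
Using column 1: 23 + 2 + ? → (1,1) = 33 − 25 = 8.
Column 2: 11 + 17 + ? = 33, so (1,2) = 5.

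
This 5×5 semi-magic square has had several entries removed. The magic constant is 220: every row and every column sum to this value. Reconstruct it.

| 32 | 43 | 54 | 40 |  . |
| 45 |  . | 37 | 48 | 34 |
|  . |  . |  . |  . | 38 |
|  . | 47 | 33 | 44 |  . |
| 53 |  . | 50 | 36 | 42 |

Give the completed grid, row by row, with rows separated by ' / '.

Row 1 needs 220; the known cells sum to 169, so (1,5) = 51.
Row 2 must total 220; the given cells sum to 164, so (2,2) = 56.
Row 5 must total 220; the given cells sum to 181, so (5,2) = 39.
Column 2 must total 220; the given cells sum to 185, so (3,2) = 35.
From column 3, 220 − (54 + 37 + 33 + 50) gives (3,3) = 46.
Column 4: 40 + 48 + 44 + 36 + ? = 220, so (3,4) = 52.
Column 5 needs 220; the known cells sum to 165, so (4,5) = 55.
Row 3 must total 220; the given cells sum to 171, so (3,1) = 49.
Row 4 must total 220; the given cells sum to 179, so (4,1) = 41.

32 43 54 40 51 / 45 56 37 48 34 / 49 35 46 52 38 / 41 47 33 44 55 / 53 39 50 36 42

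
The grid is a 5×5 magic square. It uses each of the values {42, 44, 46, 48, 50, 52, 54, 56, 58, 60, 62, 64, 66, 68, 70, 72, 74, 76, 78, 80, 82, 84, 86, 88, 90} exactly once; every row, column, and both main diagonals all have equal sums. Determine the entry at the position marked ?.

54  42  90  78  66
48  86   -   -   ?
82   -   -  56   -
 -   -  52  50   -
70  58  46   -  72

60

The 25 entries sum to 1650, so each line sums to 1650/5 = 330.
Row 5 needs 330; the known cells sum to 246, so (5,4) = 84.
The remaining cell in column 1 is (4,1) = 330 − 254 = 76.
Column 4 needs 330; the known cells sum to 268, so (2,4) = 62.
From main diagonal, 330 − (54 + 86 + 50 + 72) gives (3,3) = 68.
The remaining cell in anti-diagonal is (4,2) = 330 − 266 = 64.
Row 4 must total 330; the given cells sum to 242, so (4,5) = 88.
Column 2: 42 + 86 + 64 + 58 + ? = 330, so (3,2) = 80.
Using column 3: 90 + 68 + 52 + 46 + ? → (2,3) = 330 − 256 = 74.
Row 2 must total 330; the given cells sum to 270, so (2,5) = 60.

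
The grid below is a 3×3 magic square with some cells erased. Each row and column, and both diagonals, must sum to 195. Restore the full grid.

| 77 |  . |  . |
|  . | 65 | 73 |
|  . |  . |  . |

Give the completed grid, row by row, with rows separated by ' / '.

77 49 69 / 57 65 73 / 61 81 53

Row 2: 65 + 73 + ? = 195, so (2,1) = 57.
Column 1: 77 + 57 + ? = 195, so (3,1) = 61.
Main diagonal needs 195; the known cells sum to 142, so (3,3) = 53.
Anti-diagonal needs 195; the known cells sum to 126, so (1,3) = 69.
From row 1, 195 − (77 + 69) gives (1,2) = 49.
Row 3 needs 195; the known cells sum to 114, so (3,2) = 81.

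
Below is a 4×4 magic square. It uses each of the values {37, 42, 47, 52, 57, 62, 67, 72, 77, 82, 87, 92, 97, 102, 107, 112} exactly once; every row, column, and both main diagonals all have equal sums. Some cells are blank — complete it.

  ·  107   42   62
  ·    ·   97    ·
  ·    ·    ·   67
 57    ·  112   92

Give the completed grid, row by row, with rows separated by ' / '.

87 107 42 62 / 52 72 97 77 / 102 82 47 67 / 57 37 112 92

The 16 entries sum to 1192, so each line sums to 1192/4 = 298.
The remaining cell in row 1 is (1,1) = 298 − 211 = 87.
Row 4: 57 + 112 + 92 + ? = 298, so (4,2) = 37.
Using column 3: 42 + 97 + 112 + ? → (3,3) = 298 − 251 = 47.
Column 4: 62 + 67 + 92 + ? = 298, so (2,4) = 77.
From main diagonal, 298 − (87 + 47 + 92) gives (2,2) = 72.
Using anti-diagonal: 62 + 97 + 57 + ? → (3,2) = 298 − 216 = 82.
The remaining cell in row 2 is (2,1) = 298 − 246 = 52.
The remaining cell in row 3 is (3,1) = 298 − 196 = 102.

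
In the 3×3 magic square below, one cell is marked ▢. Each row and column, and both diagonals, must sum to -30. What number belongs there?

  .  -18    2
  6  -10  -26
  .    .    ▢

From row 1, -30 − (-18 + 2) gives (1,1) = -14.
From column 1, -30 − (-14 + 6) gives (3,1) = -22.
The remaining cell in column 2 is (3,2) = -30 − (-28) = -2.
Using column 3: 2 + (-26) + ? → (3,3) = -30 − (-24) = -6.

-6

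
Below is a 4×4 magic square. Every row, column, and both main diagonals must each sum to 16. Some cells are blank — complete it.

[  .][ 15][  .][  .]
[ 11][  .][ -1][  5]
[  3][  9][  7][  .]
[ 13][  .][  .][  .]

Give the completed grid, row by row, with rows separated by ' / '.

-11 15 17 -5 / 11 1 -1 5 / 3 9 7 -3 / 13 -9 -7 19

From row 2, 16 − (11 + (-1) + 5) gives (2,2) = 1.
Row 3: 3 + 9 + 7 + ? = 16, so (3,4) = -3.
Column 1 needs 16; the known cells sum to 27, so (1,1) = -11.
Column 2: 15 + 1 + 9 + ? = 16, so (4,2) = -9.
The remaining cell in main diagonal is (4,4) = 16 − (-3) = 19.
The remaining cell in anti-diagonal is (1,4) = 16 − 21 = -5.
Row 1: -11 + 15 + (-5) + ? = 16, so (1,3) = 17.
From row 4, 16 − (13 + (-9) + 19) gives (4,3) = -7.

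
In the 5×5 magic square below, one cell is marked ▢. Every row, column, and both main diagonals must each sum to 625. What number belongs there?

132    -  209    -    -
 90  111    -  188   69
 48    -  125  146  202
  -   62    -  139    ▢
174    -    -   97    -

160

From row 2, 625 − (90 + 111 + 188 + 69) gives (2,3) = 167.
Row 3 must total 625; the given cells sum to 521, so (3,2) = 104.
Using column 1: 132 + 90 + 48 + 174 + ? → (4,1) = 625 − 444 = 181.
Column 4: 188 + 146 + 139 + 97 + ? = 625, so (1,4) = 55.
Main diagonal must total 625; the given cells sum to 507, so (5,5) = 118.
Anti-diagonal needs 625; the known cells sum to 549, so (1,5) = 76.
Row 1 needs 625; the known cells sum to 472, so (1,2) = 153.
From column 2, 625 − (153 + 111 + 104 + 62) gives (5,2) = 195.
Column 5 needs 625; the known cells sum to 465, so (4,5) = 160.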